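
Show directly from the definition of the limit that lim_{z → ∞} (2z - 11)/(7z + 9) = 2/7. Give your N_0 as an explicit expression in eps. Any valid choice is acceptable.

N_0 = (95/49)/eps

Fix eps > 0. We seek N_0 > 0 such that z > N_0 implies |(2z - 11)/(7z + 9) − (2/7)| < eps.
(2z - 11)/(7z + 9) − (2/7) = (7(2z - 11) − 2(7z + 9)) / (7(7z + 9)) = -95/(7(7z + 9)).
For z > 0 we have 7z + 9 > 7z, so |(2z - 11)/(7z + 9) − (2/7)| = 95/(7(7z + 9)) < 95/(7·7z) = (95/49)/z.
Thus |(2z - 11)/(7z + 9) − (2/7)| < eps whenever z > (95/49)/eps.
Take N_0 = (95/49)/eps. If z > N_0 then |(2z - 11)/(7z + 9) − (2/7)| < (95/49)/z < eps.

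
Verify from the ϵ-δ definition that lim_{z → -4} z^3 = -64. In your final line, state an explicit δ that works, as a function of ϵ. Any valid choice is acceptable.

δ = min(1, ϵ/61)

Let ϵ > 0. We seek δ > 0 with 0 < |z + 4| < δ ⇒ |z^3 + 64| < ϵ.
Factor: z^3 + 64 = (z + 4)(z^2 - 4z + 16), so |z^3 + 64| = |z + 4|·|z^2 - 4z + 16|.
Impose δ ≤ 1 so that |z| < 5; then |z^2 - 4z + 16| ≤ 61.
Hence |z^3 + 64| ≤ 61|z + 4|, which is < ϵ once |z + 4| < ϵ/61.
Take δ = min(1, ϵ/61). If 0 < |z + 4| < δ then both bounds hold and |z^3 + 64| ≤ 61|z + 4| < 61·(ϵ/61) = ϵ.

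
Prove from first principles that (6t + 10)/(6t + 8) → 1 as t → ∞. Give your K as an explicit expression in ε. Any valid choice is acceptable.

K = (1/3)/ε

Fix ε > 0. We seek K > 0 such that t > K implies |(6t + 10)/(6t + 8) − 1| < ε.
(6t + 10)/(6t + 8) − 1 = (6(6t + 10) − 6(6t + 8)) / (6(6t + 8)) = 12/(6(6t + 8)).
For t > 0 we have 6t + 8 > 6t, so |(6t + 10)/(6t + 8) − 1| = 12/(6(6t + 8)) < 12/(6·6t) = (1/3)/t.
Thus |(6t + 10)/(6t + 8) − 1| < ε whenever t > (1/3)/ε.
Take K = (1/3)/ε. If t > K then |(6t + 10)/(6t + 8) − 1| < (1/3)/t < ε.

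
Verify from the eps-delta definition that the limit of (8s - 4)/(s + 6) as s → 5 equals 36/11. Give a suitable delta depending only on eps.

delta = min(11/2, (121/104)eps)

Fix eps > 0. We want delta > 0 with 0 < |s − 5| < delta ⇒ |(8s - 4)/(s + 6) − (36/11)| < eps.
Combining over a common denominator, (8s - 4)/(s + 6) − (36/11) = [(8s - 4)·11 − 36·(s + 6)] / [11·(s + 6)] = 52(s − 5) / (11(s + 6)).
So |(8s - 4)/(s + 6) − (36/11)| = 52|s − 5| / (11·|s + 6|).
Require delta ≤ 11/2, so |s + 6| ≥ |11| − |s − 5| > 11 − 11/2 = 11/2.
Hence |(8s - 4)/(s + 6) − (36/11)| < 52|s − 5|/(11·(11/2)) = (104/121)|s − 5|, which is < eps once |s − 5| < (121/104)eps.
Take delta = min(11/2, (121/104)eps). Then 0 < |s − 5| < delta forces both bounds, so |(8s - 4)/(s + 6) − (36/11)| < eps.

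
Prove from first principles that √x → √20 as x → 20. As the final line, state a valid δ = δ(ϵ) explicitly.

δ = min(20, √20·ϵ)

Suppose ϵ > 0. We want δ > 0 such that 0 < |x − 20| < δ implies |√x − √20| < ϵ.
Rationalise: √x − √20 = (x − 20)/(√x + √20), so |√x − √20| = |x − 20|/(√x + √20).
Restrict δ ≤ 20 so that |x − 20| < 20 forces x > 0, and then √x + √20 > √20.
Hence |√x − √20| < |x − 20|/√20, which is < ϵ once |x − 20| < √20·ϵ.
Take δ = min(20, √20·ϵ). If 0 < |x − 20| < δ then x > 0 and |√x − √20| < |x − 20|/√20 < ϵ.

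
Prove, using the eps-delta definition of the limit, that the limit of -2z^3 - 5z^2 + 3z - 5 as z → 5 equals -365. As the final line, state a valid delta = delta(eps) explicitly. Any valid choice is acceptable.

delta = min(1, eps/234)

Let eps > 0 be given. We want delta > 0 such that 0 < |z − 5| < delta implies |(-2z^3 - 5z^2 + 3z - 5) + 365| < eps.
(-2z^3 - 5z^2 + 3z - 5) + 365 = -2z^3 - 5z^2 + 3z + 360 = (z − 5)(-2z^2 - 15z - 72).
So |(-2z^3 - 5z^2 + 3z - 5) + 365| = |z − 5|·|-2z^2 - 15z - 72|.
Require delta ≤ 1. Then |z − 5| < 1 gives |z| < 6, and by the triangle inequality |-2z^2 - 15z - 72| ≤ 2·6^2 + 15·6 + 72 = 234.
Hence |(-2z^3 - 5z^2 + 3z - 5) + 365| ≤ 234|z − 5| < eps provided |z − 5| < eps/234.
Take delta = min(1, eps/234). Then 0 < |z − 5| < delta gives both |z − 5| < 1 and |z − 5| < eps/234, so |(-2z^3 - 5z^2 + 3z - 5) + 365| < eps.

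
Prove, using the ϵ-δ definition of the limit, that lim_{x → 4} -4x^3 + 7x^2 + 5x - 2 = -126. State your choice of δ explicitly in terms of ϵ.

Let ϵ > 0 be given. We want δ > 0 such that 0 < |x − 4| < δ implies |(-4x^3 + 7x^2 + 5x - 2) + 126| < ϵ.
(-4x^3 + 7x^2 + 5x - 2) + 126 = -4x^3 + 7x^2 + 5x + 124 = (x − 4)(-4x^2 - 9x - 31).
So |(-4x^3 + 7x^2 + 5x - 2) + 126| = |x − 4|·|-4x^2 - 9x - 31|.
Require δ ≤ 1. Then |x − 4| < 1 gives |x| < 5, and by the triangle inequality |-4x^2 - 9x - 31| ≤ 4·5^2 + 9·5 + 31 = 176.
Hence |(-4x^3 + 7x^2 + 5x - 2) + 126| ≤ 176|x − 4| < ϵ provided |x − 4| < ϵ/176.
Take δ = min(1, ϵ/176). Then 0 < |x − 4| < δ gives both |x − 4| < 1 and |x − 4| < ϵ/176, so |(-4x^3 + 7x^2 + 5x - 2) + 126| < ϵ.

δ = min(1, ϵ/176)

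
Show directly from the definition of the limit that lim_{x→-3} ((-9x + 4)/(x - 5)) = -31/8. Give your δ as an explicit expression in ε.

Let ε > 0. We want δ > 0 with 0 < |x + 3| < δ ⇒ |(-9x + 4)/(x - 5) + 31/8| < ε.
Combining over a common denominator, (-9x + 4)/(x - 5) + 31/8 = [(-9x + 4)·(-8) − 31·(x - 5)] / [(-8)·(x - 5)] = 41(x + 3) / ((-8)(x - 5)).
So |(-9x + 4)/(x - 5) + 31/8| = 41|x + 3| / (8·|x − 5|).
Require δ ≤ 4, so |x − 5| ≥ |-8| − |x + 3| > 8 − 4 = 4.
Hence |(-9x + 4)/(x - 5) + 31/8| < 41|x + 3|/(8·4) = (41/32)|x + 3|, which is < ε once |x + 3| < (32/41)ε.
Take δ = min(4, (32/41)ε). Then 0 < |x + 3| < δ forces both bounds, so |(-9x + 4)/(x - 5) + 31/8| < ε.

δ = min(4, (32/41)ε)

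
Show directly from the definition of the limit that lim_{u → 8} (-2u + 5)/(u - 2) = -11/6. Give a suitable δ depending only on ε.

Suppose ε > 0. We want δ > 0 with 0 < |u − 8| < δ ⇒ |(-2u + 5)/(u - 2) + 11/6| < ε.
Combining over a common denominator, (-2u + 5)/(u - 2) + 11/6 = [(-2u + 5)·6 − (-11)·(u - 2)] / [6·(u - 2)] = -1(u − 8) / (6(u - 2)).
So |(-2u + 5)/(u - 2) + 11/6| = |u − 8| / (6·|u − 2|).
Restrict δ ≤ 3. Then |u − 8| < 3 gives |u − 2| = |(u − 8) + 6| ≥ 6 − 3 = 3.
Hence |(-2u + 5)/(u - 2) + 11/6| < |u − 8|/(6·3) = (1/18)|u − 8|, which is < ε once |u − 8| < 18ε.
Take δ = min(3, 18ε). Then 0 < |u − 8| < δ forces both bounds, so |(-2u + 5)/(u - 2) + 11/6| < ε.

δ = min(3, 18ε)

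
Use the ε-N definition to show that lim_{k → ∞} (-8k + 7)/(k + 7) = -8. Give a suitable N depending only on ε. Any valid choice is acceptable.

N = 63/ε

Let ε > 0 be given. For k ≥ 1, |(-8k + 7)/(k + 7) + 8| = |63|/((k + 7)) = 63/((k + 7)).
Since k + 7 ≥ k for k ≥ 1, this is ≤ 63/(k) = 63/k.
So |(-8k + 7)/(k + 7) + 8| < ε whenever k > 63/ε.
Take N = 63/ε. If k > N then |(-8k + 7)/(k + 7) + 8| ≤ 63/k < ε.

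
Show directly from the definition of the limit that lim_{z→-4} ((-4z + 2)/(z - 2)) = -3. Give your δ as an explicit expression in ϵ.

δ = min(3, 3ϵ)

Suppose ϵ > 0. We want δ > 0 with 0 < |z + 4| < δ ⇒ |(-4z + 2)/(z - 2) + 3| < ϵ.
Combining over a common denominator, (-4z + 2)/(z - 2) + 3 = [(-4z + 2)·(-6) − 18·(z - 2)] / [(-6)·(z - 2)] = 6(z + 4) / ((-6)(z - 2)).
So |(-4z + 2)/(z - 2) + 3| = 6|z + 4| / (6·|z − 2|).
Require δ ≤ 3, so |z − 2| ≥ |-6| − |z + 4| > 6 − 3 = 3.
Hence |(-4z + 2)/(z - 2) + 3| < 6|z + 4|/(6·3) = (1/3)|z + 4|, which is < ϵ once |z + 4| < 3ϵ.
Take δ = min(3, 3ϵ). Then 0 < |z + 4| < δ forces both bounds, so |(-4z + 2)/(z - 2) + 3| < ϵ.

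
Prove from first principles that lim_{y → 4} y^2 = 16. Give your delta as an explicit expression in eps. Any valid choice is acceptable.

Fix eps > 0. We seek delta > 0 with 0 < |y − 4| < delta ⇒ |y^2 − 16| < eps.
Factor: y^2 − 16 = (y − 4)(y + 4), so |y^2 − 16| = |y − 4|·|y + 4|.
Restrict delta ≤ 1. Then |y − 4| < 1 gives |y| < 5, so by the triangle inequality |y + 4| ≤ 5 + 4 = 9.
Hence |y^2 − 16| ≤ 9|y − 4|, which is < eps once |y − 4| < eps/9.
Take delta = min(1, eps/9). If 0 < |y − 4| < delta then both bounds hold and |y^2 − 16| ≤ 9|y − 4| < 9·(eps/9) = eps.

delta = min(1, eps/9)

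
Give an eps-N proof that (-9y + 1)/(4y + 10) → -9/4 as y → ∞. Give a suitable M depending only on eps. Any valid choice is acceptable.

M = (47/8)/eps

Suppose eps > 0. We seek M > 0 such that y > M implies |(-9y + 1)/(4y + 10) + 9/4| < eps.
(-9y + 1)/(4y + 10) + 9/4 = (4(-9y + 1) − (-9)(4y + 10)) / (4(4y + 10)) = 94/(4(4y + 10)).
For y > 0 we have 4y + 10 > 4y, so |(-9y + 1)/(4y + 10) + 9/4| = 94/(4(4y + 10)) < 94/(4·4y) = (47/8)/y.
Thus |(-9y + 1)/(4y + 10) + 9/4| < eps whenever y > (47/8)/eps.
Take M = (47/8)/eps. If y > M then |(-9y + 1)/(4y + 10) + 9/4| < (47/8)/y < eps.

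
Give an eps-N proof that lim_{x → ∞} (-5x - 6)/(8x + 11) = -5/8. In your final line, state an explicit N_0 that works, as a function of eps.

N_0 = (7/64)/eps

Let eps > 0. We seek N_0 > 0 such that x > N_0 implies |(-5x - 6)/(8x + 11) + 5/8| < eps.
(-5x - 6)/(8x + 11) + 5/8 = (8(-5x - 6) − (-5)(8x + 11)) / (8(8x + 11)) = 7/(8(8x + 11)).
For x > 0 we have 8x + 11 > 8x, so |(-5x - 6)/(8x + 11) + 5/8| = 7/(8(8x + 11)) < 7/(8·8x) = (7/64)/x.
Thus |(-5x - 6)/(8x + 11) + 5/8| < eps whenever x > (7/64)/eps.
Take N_0 = (7/64)/eps. If x > N_0 then |(-5x - 6)/(8x + 11) + 5/8| < (7/64)/x < eps.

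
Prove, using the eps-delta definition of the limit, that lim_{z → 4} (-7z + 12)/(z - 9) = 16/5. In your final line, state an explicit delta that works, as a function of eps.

Suppose eps > 0. We want delta > 0 with 0 < |z − 4| < delta ⇒ |(-7z + 12)/(z - 9) − (16/5)| < eps.
Combining over a common denominator, (-7z + 12)/(z - 9) − (16/5) = [(-7z + 12)·(-5) − (-16)·(z - 9)] / [(-5)·(z - 9)] = 51(z − 4) / ((-5)(z - 9)).
So |(-7z + 12)/(z - 9) − (16/5)| = 51|z − 4| / (5·|z − 9|).
Restrict delta ≤ 5/2. Then |z − 4| < 5/2 gives |z − 9| = |(z − 4) + (-5)| ≥ 5 − 5/2 = 5/2.
Hence |(-7z + 12)/(z - 9) − (16/5)| < 51|z − 4|/(5·(5/2)) = (102/25)|z − 4|, which is < eps once |z − 4| < (25/102)eps.
Take delta = min(5/2, (25/102)eps). Then 0 < |z − 4| < delta forces both bounds, so |(-7z + 12)/(z - 9) − (16/5)| < eps.

delta = min(5/2, (25/102)eps)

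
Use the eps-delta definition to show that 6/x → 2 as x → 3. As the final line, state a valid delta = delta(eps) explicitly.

delta = min(3/2, (3/4)eps)

Let eps > 0 be given. We seek delta > 0 such that 0 < |x − 3| < delta implies |6/x − 2| < eps.
|6/x − 2| = 6·|3 − x|/(3·|x|) = 6|x − 3|/(3|x|).
Restrict delta ≤ 3/2. Then |x − 3| < 3/2 gives |x| > 3/2, so 3|x| > 9/2.
Then |6/x − 2| < 6|x − 3|/(9/2), which is < eps when |x − 3| < (3/4)eps.
Take delta = min(3/2, (3/4)eps). Then 0 < |x − 3| < delta gives both |x − 3| < 3/2 and |x − 3| < (3/4)eps, so |6/x − 2| < eps.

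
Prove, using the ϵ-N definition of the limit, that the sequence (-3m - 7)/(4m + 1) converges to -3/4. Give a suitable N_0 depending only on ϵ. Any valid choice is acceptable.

N_0 = (25/16)/ϵ

Suppose ϵ > 0. For m ≥ 1, |(-3m - 7)/(4m + 1) + 3/4| = |-25|/(4(4m + 1)) = 25/(4(4m + 1)).
Since 4m + 1 ≥ 4m for m ≥ 1, this is ≤ 25/(4·4m) = (25/16)/m.
So |(-3m - 7)/(4m + 1) + 3/4| < ϵ whenever m > (25/16)/ϵ.
Take N_0 = (25/16)/ϵ. If m > N_0 then |(-3m - 7)/(4m + 1) + 3/4| ≤ (25/16)/m < ϵ.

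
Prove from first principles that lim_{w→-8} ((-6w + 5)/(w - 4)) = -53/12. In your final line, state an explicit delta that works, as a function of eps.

delta = min(6, (72/19)eps)

Let eps > 0. We want delta > 0 with 0 < |w + 8| < delta ⇒ |(-6w + 5)/(w - 4) + 53/12| < eps.
Combining over a common denominator, (-6w + 5)/(w - 4) + 53/12 = [(-6w + 5)·(-12) − 53·(w - 4)] / [(-12)·(w - 4)] = 19(w + 8) / ((-12)(w - 4)).
So |(-6w + 5)/(w - 4) + 53/12| = 19|w + 8| / (12·|w − 4|).
Restrict delta ≤ 6. Then |w + 8| < 6 gives |w − 4| = |(w + 8) + (-12)| ≥ 12 − 6 = 6.
Hence |(-6w + 5)/(w - 4) + 53/12| < 19|w + 8|/(12·6) = (19/72)|w + 8|, which is < eps once |w + 8| < (72/19)eps.
Take delta = min(6, (72/19)eps). Then 0 < |w + 8| < delta forces both bounds, so |(-6w + 5)/(w - 4) + 53/12| < eps.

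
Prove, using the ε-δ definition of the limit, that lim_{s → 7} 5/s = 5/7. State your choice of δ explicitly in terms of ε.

δ = min(7/2, (49/10)ε)

Let ε > 0 be given. We seek δ > 0 such that 0 < |s − 7| < δ implies |5/s − (5/7)| < ε.
|5/s − (5/7)| = 5·|7 − s|/(7·|s|) = 5|s − 7|/(7|s|).
Require δ ≤ 7/2 so that |s| > 7 − 7/2 = 7/2, hence 7|s| > 49/2.
Then |5/s − (5/7)| < 5|s − 7|/(49/2), which is < ε when |s − 7| < (49/10)ε.
Take δ = min(7/2, (49/10)ε). Then 0 < |s − 7| < δ gives both |s − 7| < 7/2 and |s − 7| < (49/10)ε, so |5/s − (5/7)| < ε.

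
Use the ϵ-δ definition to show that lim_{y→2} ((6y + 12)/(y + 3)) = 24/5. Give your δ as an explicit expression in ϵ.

Suppose ϵ > 0. We want δ > 0 with 0 < |y − 2| < δ ⇒ |(6y + 12)/(y + 3) − (24/5)| < ϵ.
Combining over a common denominator, (6y + 12)/(y + 3) − (24/5) = [(6y + 12)·5 − 24·(y + 3)] / [5·(y + 3)] = 6(y − 2) / (5(y + 3)).
So |(6y + 12)/(y + 3) − (24/5)| = 6|y − 2| / (5·|y + 3|).
Require δ ≤ 5/2, so |y + 3| ≥ |5| − |y − 2| > 5 − 5/2 = 5/2.
Hence |(6y + 12)/(y + 3) − (24/5)| < 6|y − 2|/(5·(5/2)) = (12/25)|y − 2|, which is < ϵ once |y − 2| < (25/12)ϵ.
Take δ = min(5/2, (25/12)ϵ). Then 0 < |y − 2| < δ forces both bounds, so |(6y + 12)/(y + 3) − (24/5)| < ϵ.

δ = min(5/2, (25/12)ϵ)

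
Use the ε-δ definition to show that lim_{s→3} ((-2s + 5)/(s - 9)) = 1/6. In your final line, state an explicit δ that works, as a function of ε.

Let ε > 0. We want δ > 0 with 0 < |s − 3| < δ ⇒ |(-2s + 5)/(s - 9) − (1/6)| < ε.
Combining over a common denominator, (-2s + 5)/(s - 9) − (1/6) = [(-2s + 5)·(-6) − (-1)·(s - 9)] / [(-6)·(s - 9)] = 13(s − 3) / ((-6)(s - 9)).
So |(-2s + 5)/(s - 9) − (1/6)| = 13|s − 3| / (6·|s − 9|).
Restrict δ ≤ 3. Then |s − 3| < 3 gives |s − 9| = |(s − 3) + (-6)| ≥ 6 − 3 = 3.
Hence |(-2s + 5)/(s - 9) − (1/6)| < 13|s − 3|/(6·3) = (13/18)|s − 3|, which is < ε once |s − 3| < (18/13)ε.
Take δ = min(3, (18/13)ε). Then 0 < |s − 3| < δ forces both bounds, so |(-2s + 5)/(s - 9) − (1/6)| < ε.

δ = min(3, (18/13)ε)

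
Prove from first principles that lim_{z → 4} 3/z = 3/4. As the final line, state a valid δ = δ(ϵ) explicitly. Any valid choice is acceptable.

δ = min(2, (8/3)ϵ)

Let ϵ > 0 be given. We seek δ > 0 such that 0 < |z − 4| < δ implies |3/z − (3/4)| < ϵ.
|3/z − (3/4)| = 3·|4 − z|/(4·|z|) = 3|z − 4|/(4|z|).
Require δ ≤ 2 so that |z| > 4 − 2 = 2, hence 4|z| > 8.
Then |3/z − (3/4)| < 3|z − 4|/8, which is < ϵ when |z − 4| < (8/3)ϵ.
Take δ = min(2, (8/3)ϵ). Then 0 < |z − 4| < δ gives both |z − 4| < 2 and |z − 4| < (8/3)ϵ, so |3/z − (3/4)| < ϵ.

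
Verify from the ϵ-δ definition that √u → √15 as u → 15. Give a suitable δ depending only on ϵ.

Let ϵ > 0 be given. We want δ > 0 such that 0 < |u − 15| < δ implies |√u − √15| < ϵ.
Multiplying by the conjugate, |√u − √15| = |u − 15|/(√u + √15).
Restrict δ ≤ 15 so that |u − 15| < 15 forces u > 0, and then √u + √15 > √15.
Hence |√u − √15| < |u − 15|/√15, which is < ϵ once |u − 15| < √15·ϵ.
Take δ = min(15, √15·ϵ). If 0 < |u − 15| < δ then u > 0 and |√u − √15| < |u − 15|/√15 < ϵ.

δ = min(15, √15·ϵ)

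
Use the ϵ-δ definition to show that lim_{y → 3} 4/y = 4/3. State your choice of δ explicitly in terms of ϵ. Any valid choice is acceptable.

δ = min(3/2, (9/8)ϵ)

Fix ϵ > 0. We seek δ > 0 such that 0 < |y − 3| < δ implies |4/y − (4/3)| < ϵ.
|4/y − (4/3)| = 4·|3 − y|/(3·|y|) = 4|y − 3|/(3|y|).
Restrict δ ≤ 3/2. Then |y − 3| < 3/2 gives |y| > 3/2, so 3|y| > 9/2.
Then |4/y − (4/3)| < 4|y − 3|/(9/2), which is < ϵ when |y − 3| < (9/8)ϵ.
Take δ = min(3/2, (9/8)ϵ). Then 0 < |y − 3| < δ gives both |y − 3| < 3/2 and |y − 3| < (9/8)ϵ, so |4/y − (4/3)| < ϵ.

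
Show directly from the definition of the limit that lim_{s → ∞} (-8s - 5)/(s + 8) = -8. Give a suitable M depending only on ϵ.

Suppose ϵ > 0. We seek M > 0 such that s > M implies |(-8s - 5)/(s + 8) + 8| < ϵ.
(-8s - 5)/(s + 8) + 8 = ((-8s - 5) − (-8)(s + 8)) / ((s + 8)) = 59/((s + 8)).
For s > 0 we have s + 8 > s, so |(-8s - 5)/(s + 8) + 8| = 59/((s + 8)) < 59/(s) = 59/s.
Thus |(-8s - 5)/(s + 8) + 8| < ϵ whenever s > 59/ϵ.
Take M = 59/ϵ. If s > M then |(-8s - 5)/(s + 8) + 8| < 59/s < ϵ.

M = 59/ϵ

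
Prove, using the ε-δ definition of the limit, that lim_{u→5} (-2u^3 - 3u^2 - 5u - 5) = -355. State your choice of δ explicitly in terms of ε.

Let ε > 0. We want δ > 0 such that 0 < |u − 5| < δ implies |(-2u^3 - 3u^2 - 5u - 5) + 355| < ε.
(-2u^3 - 3u^2 - 5u - 5) + 355 = -2u^3 - 3u^2 - 5u + 350 = (u − 5)(-2u^2 - 13u - 70).
So |(-2u^3 - 3u^2 - 5u - 5) + 355| = |u − 5|·|-2u^2 - 13u - 70|.
Assume first that |u − 5| < 1, so |u| < 6. Then |-2u^2 - 13u - 70| ≤ 2·6^2 + 13·6 + 70 = 220.
Hence |(-2u^3 - 3u^2 - 5u - 5) + 355| ≤ 220|u − 5| < ε provided |u − 5| < ε/220.
Take δ = min(1, ε/220). Then 0 < |u − 5| < δ gives both |u − 5| < 1 and |u − 5| < ε/220, so |(-2u^3 - 3u^2 - 5u - 5) + 355| < ε.

δ = min(1, ε/220)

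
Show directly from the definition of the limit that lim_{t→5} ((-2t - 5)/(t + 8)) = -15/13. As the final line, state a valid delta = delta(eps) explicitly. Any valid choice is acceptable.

Let eps > 0. We want delta > 0 with 0 < |t − 5| < delta ⇒ |(-2t - 5)/(t + 8) + 15/13| < eps.
Combining over a common denominator, (-2t - 5)/(t + 8) + 15/13 = [(-2t - 5)·13 − (-15)·(t + 8)] / [13·(t + 8)] = -11(t − 5) / (13(t + 8)).
So |(-2t - 5)/(t + 8) + 15/13| = 11|t − 5| / (13·|t + 8|).
Restrict delta ≤ 13/2. Then |t − 5| < 13/2 gives |t + 8| = |(t − 5) + 13| ≥ 13 − 13/2 = 13/2.
Hence |(-2t - 5)/(t + 8) + 15/13| < 11|t − 5|/(13·(13/2)) = (22/169)|t − 5|, which is < eps once |t − 5| < (169/22)eps.
Take delta = min(13/2, (169/22)eps). Then 0 < |t − 5| < delta forces both bounds, so |(-2t - 5)/(t + 8) + 15/13| < eps.

delta = min(13/2, (169/22)eps)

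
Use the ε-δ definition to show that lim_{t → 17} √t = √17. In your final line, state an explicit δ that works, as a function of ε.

δ = min(17, √17·ε)

Fix ε > 0. We want δ > 0 such that 0 < |t − 17| < δ implies |√t − √17| < ε.
Rationalise: √t − √17 = (t − 17)/(√t + √17), so |√t − √17| = |t − 17|/(√t + √17).
Restrict δ ≤ 17 so that |t − 17| < 17 forces t > 0, and then √t + √17 > √17.
Hence |√t − √17| < |t − 17|/√17, which is < ε once |t − 17| < √17·ε.
Take δ = min(17, √17·ε). If 0 < |t − 17| < δ then t > 0 and |√t − √17| < |t − 17|/√17 < ε.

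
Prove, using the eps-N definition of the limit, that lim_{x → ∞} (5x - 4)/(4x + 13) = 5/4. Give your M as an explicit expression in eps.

M = (81/16)/eps

Let eps > 0 be given. We seek M > 0 such that x > M implies |(5x - 4)/(4x + 13) − (5/4)| < eps.
(5x - 4)/(4x + 13) − (5/4) = (4(5x - 4) − 5(4x + 13)) / (4(4x + 13)) = -81/(4(4x + 13)).
For x > 0 we have 4x + 13 > 4x, so |(5x - 4)/(4x + 13) − (5/4)| = 81/(4(4x + 13)) < 81/(4·4x) = (81/16)/x.
Thus |(5x - 4)/(4x + 13) − (5/4)| < eps whenever x > (81/16)/eps.
Take M = (81/16)/eps. If x > M then |(5x - 4)/(4x + 13) − (5/4)| < (81/16)/x < eps.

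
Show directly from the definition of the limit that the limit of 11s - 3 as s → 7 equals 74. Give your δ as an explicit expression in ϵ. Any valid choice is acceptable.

δ = ϵ/11

Fix ϵ > 0. We need δ > 0 so that 0 < |s − 7| < δ implies |(11s - 3) − 74| < ϵ.
Since (11s - 3) − 74 = 11(s − 7), we have |(11s - 3) − 74| = 11|s − 7|.
Thus it suffices that |s − 7| < ϵ/11.
Choosing δ = ϵ/11 gives |(11s - 3) − 74| = 11|s − 7| < ϵ whenever |s − 7| < δ.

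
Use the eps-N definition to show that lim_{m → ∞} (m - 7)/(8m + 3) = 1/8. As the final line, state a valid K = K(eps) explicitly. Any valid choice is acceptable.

Fix eps > 0. For m ≥ 1, |(m - 7)/(8m + 3) − (1/8)| = |-59|/(8(8m + 3)) = 59/(8(8m + 3)).
Since 8m + 3 ≥ 8m for m ≥ 1, this is ≤ 59/(8·8m) = (59/64)/m.
So |(m - 7)/(8m + 3) − (1/8)| < eps whenever m > (59/64)/eps.
Take K = (59/64)/eps. If m > K then |(m - 7)/(8m + 3) − (1/8)| ≤ (59/64)/m < eps.

K = (59/64)/eps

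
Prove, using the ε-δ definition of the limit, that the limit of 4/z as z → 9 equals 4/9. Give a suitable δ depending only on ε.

δ = min(9/2, (81/8)ε)

Let ε > 0 be given. We seek δ > 0 such that 0 < |z − 9| < δ implies |4/z − (4/9)| < ε.
|4/z − (4/9)| = 4·|9 − z|/(9·|z|) = 4|z − 9|/(9|z|).
Restrict δ ≤ 9/2. Then |z − 9| < 9/2 gives |z| > 9/2, so 9|z| > 81/2.
Then |4/z − (4/9)| < 4|z − 9|/(81/2), which is < ε when |z − 9| < (81/8)ε.
Take δ = min(9/2, (81/8)ε). Then 0 < |z − 9| < δ gives both |z − 9| < 9/2 and |z − 9| < (81/8)ε, so |4/z − (4/9)| < ε.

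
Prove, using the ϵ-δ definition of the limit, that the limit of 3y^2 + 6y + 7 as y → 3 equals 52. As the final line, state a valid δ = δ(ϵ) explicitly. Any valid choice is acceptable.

Fix ϵ > 0. We want δ > 0 such that 0 < |y − 3| < δ implies |(3y^2 + 6y + 7) − 52| < ϵ.
(3y^2 + 6y + 7) − 52 = 3y^2 + 6y - 45 = (y − 3)(3y + 15).
So |(3y^2 + 6y + 7) − 52| = |y − 3|·|3y + 15|.
Assume first that |y − 3| < 1, so |y| < 4. Then |3y + 15| ≤ 3·4 + 15 = 27.
Hence |(3y^2 + 6y + 7) − 52| ≤ 27|y − 3| < ϵ provided |y − 3| < ϵ/27.
Take δ = min(1, ϵ/27). Then 0 < |y − 3| < δ gives both |y − 3| < 1 and |y − 3| < ϵ/27, so |(3y^2 + 6y + 7) − 52| < ϵ.

δ = min(1, ϵ/27)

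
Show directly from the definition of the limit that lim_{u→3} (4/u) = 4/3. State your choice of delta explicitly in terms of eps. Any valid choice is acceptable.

delta = min(3/2, (9/8)eps)

Suppose eps > 0. We seek delta > 0 such that 0 < |u − 3| < delta implies |4/u − (4/3)| < eps.
|4/u − (4/3)| = 4·|3 − u|/(3·|u|) = 4|u − 3|/(3|u|).
Require delta ≤ 3/2 so that |u| > 3 − 3/2 = 3/2, hence 3|u| > 9/2.
Then |4/u − (4/3)| < 4|u − 3|/(9/2), which is < eps when |u − 3| < (9/8)eps.
Take delta = min(3/2, (9/8)eps). Then 0 < |u − 3| < delta gives both |u − 3| < 3/2 and |u − 3| < (9/8)eps, so |4/u − (4/3)| < eps.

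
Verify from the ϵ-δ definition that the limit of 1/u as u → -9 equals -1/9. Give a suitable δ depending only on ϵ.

Fix ϵ > 0. We seek δ > 0 such that 0 < |u + 9| < δ implies |1/u + 1/9| < ϵ.
|1/u + 1/9| = |-9 − u|/(9·|u|) = |u + 9|/(9|u|).
Restrict δ ≤ 9/2. Then |u + 9| < 9/2 gives |u| > 9/2, so 9|u| > 81/2.
Then |1/u + 1/9| < |u + 9|/(81/2), which is < ϵ when |u + 9| < (81/2)ϵ.
Take δ = min(9/2, (81/2)ϵ). Then 0 < |u + 9| < δ gives both |u + 9| < 9/2 and |u + 9| < (81/2)ϵ, so |1/u + 1/9| < ϵ.

δ = min(9/2, (81/2)ϵ)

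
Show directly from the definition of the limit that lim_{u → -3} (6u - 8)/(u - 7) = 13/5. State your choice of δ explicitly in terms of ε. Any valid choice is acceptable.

Let ε > 0. We want δ > 0 with 0 < |u + 3| < δ ⇒ |(6u - 8)/(u - 7) − (13/5)| < ε.
Combining over a common denominator, (6u - 8)/(u - 7) − (13/5) = [(6u - 8)·(-10) − (-26)·(u - 7)] / [(-10)·(u - 7)] = -34(u + 3) / ((-10)(u - 7)).
So |(6u - 8)/(u - 7) − (13/5)| = 34|u + 3| / (10·|u − 7|).
Restrict δ ≤ 5. Then |u + 3| < 5 gives |u − 7| = |(u + 3) + (-10)| ≥ 10 − 5 = 5.
Hence |(6u - 8)/(u - 7) − (13/5)| < 34|u + 3|/(10·5) = (17/25)|u + 3|, which is < ε once |u + 3| < (25/17)ε.
Take δ = min(5, (25/17)ε). Then 0 < |u + 3| < δ forces both bounds, so |(6u - 8)/(u - 7) − (13/5)| < ε.

δ = min(5, (25/17)ε)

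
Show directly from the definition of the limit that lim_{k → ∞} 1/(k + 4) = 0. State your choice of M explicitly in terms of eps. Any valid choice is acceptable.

Fix eps > 0. For k ≥ 1, |1/(k + 4) − 0| = 1/(k + 4) ≤ 1/k.
We need 1/k < eps, i.e. k > 1/eps.
Take M = 1/eps. If k > M then |1/(k + 4)| ≤ 1/k < eps.

M = 1/eps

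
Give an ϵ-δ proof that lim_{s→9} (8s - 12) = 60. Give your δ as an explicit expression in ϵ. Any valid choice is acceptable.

δ = ϵ/8

Suppose ϵ > 0. We need δ > 0 so that 0 < |s − 9| < δ implies |(8s - 12) − 60| < ϵ.
Since (8s - 12) − 60 = 8(s − 9), we have |(8s - 12) − 60| = 8|s − 9|.
So 8|s − 9| < ϵ exactly when |s − 9| < ϵ/8.
Take δ = ϵ/8. If 0 < |s − 9| < δ then |(8s - 12) − 60| = 8|s − 9| < 8·(ϵ/8) = ϵ.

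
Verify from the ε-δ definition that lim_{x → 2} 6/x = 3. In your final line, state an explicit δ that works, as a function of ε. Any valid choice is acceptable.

δ = min(1, (1/3)ε)

Let ε > 0 be given. We seek δ > 0 such that 0 < |x − 2| < δ implies |6/x − 3| < ε.
|6/x − 3| = 6·|2 − x|/(2·|x|) = 6|x − 2|/(2|x|).
Require δ ≤ 1 so that |x| > 2 − 1 = 1, hence 2|x| > 2.
Then |6/x − 3| < 6|x − 2|/2, which is < ε when |x − 2| < (1/3)ε.
Take δ = min(1, (1/3)ε). Then 0 < |x − 2| < δ gives both |x − 2| < 1 and |x − 2| < (1/3)ε, so |6/x − 3| < ε.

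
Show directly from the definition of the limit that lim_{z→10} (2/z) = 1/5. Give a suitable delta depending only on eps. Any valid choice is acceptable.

Let eps > 0. We seek delta > 0 such that 0 < |z − 10| < delta implies |2/z − (1/5)| < eps.
|2/z − (1/5)| = 2·|10 − z|/(10·|z|) = 2|z − 10|/(10|z|).
Restrict delta ≤ 5. Then |z − 10| < 5 gives |z| > 5, so 10|z| > 50.
Then |2/z − (1/5)| < 2|z − 10|/50, which is < eps when |z − 10| < 25eps.
Take delta = min(5, 25eps). Then 0 < |z − 10| < delta gives both |z − 10| < 5 and |z − 10| < 25eps, so |2/z − (1/5)| < eps.

delta = min(5, 25eps)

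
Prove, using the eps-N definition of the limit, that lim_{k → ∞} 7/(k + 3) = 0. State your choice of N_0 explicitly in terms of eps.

N_0 = 7/eps

Let eps > 0 be given. For k ≥ 1, |7/(k + 3) − 0| = 7/(k + 3) ≤ 7/k.
We need 7/k < eps, i.e. k > 7/eps.
Take N_0 = 7/eps. If k > N_0 then |7/(k + 3)| ≤ 7/k < eps.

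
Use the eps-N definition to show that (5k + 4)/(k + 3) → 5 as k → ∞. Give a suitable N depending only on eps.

Suppose eps > 0. For k ≥ 1, |(5k + 4)/(k + 3) − 5| = |-11|/((k + 3)) = 11/((k + 3)).
Since k + 3 ≥ k for k ≥ 1, this is ≤ 11/(k) = 11/k.
So |(5k + 4)/(k + 3) − 5| < eps whenever k > 11/eps.
Take N = 11/eps. If k > N then |(5k + 4)/(k + 3) − 5| ≤ 11/k < eps.

N = 11/eps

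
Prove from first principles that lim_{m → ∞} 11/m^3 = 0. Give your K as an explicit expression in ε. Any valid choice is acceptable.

K = (11/ε)^{1/3}

Let ε > 0 be given. For m ≥ 1, |11/m^3 − 0| = 11/m^3.
11/m^3 < ε ⇔ m^3 > 11/ε ⇔ m > (11/ε)^{1/3}.
Take K = (11/ε)^{1/3}. Then m > K implies 11/m^3 < ε.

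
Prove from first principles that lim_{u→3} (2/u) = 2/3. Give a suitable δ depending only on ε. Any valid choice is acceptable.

δ = min(3/2, (9/4)ε)

Suppose ε > 0. We seek δ > 0 such that 0 < |u − 3| < δ implies |2/u − (2/3)| < ε.
|2/u − (2/3)| = 2·|3 − u|/(3·|u|) = 2|u − 3|/(3|u|).
Require δ ≤ 3/2 so that |u| > 3 − 3/2 = 3/2, hence 3|u| > 9/2.
Then |2/u − (2/3)| < 2|u − 3|/(9/2), which is < ε when |u − 3| < (9/4)ε.
Take δ = min(3/2, (9/4)ε). Then 0 < |u − 3| < δ gives both |u − 3| < 3/2 and |u − 3| < (9/4)ε, so |2/u − (2/3)| < ε.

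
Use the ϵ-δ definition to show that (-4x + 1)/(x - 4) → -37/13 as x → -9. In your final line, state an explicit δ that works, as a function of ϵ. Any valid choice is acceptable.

Suppose ϵ > 0. We want δ > 0 with 0 < |x + 9| < δ ⇒ |(-4x + 1)/(x - 4) + 37/13| < ϵ.
Combining over a common denominator, (-4x + 1)/(x - 4) + 37/13 = [(-4x + 1)·(-13) − 37·(x - 4)] / [(-13)·(x - 4)] = 15(x + 9) / ((-13)(x - 4)).
So |(-4x + 1)/(x - 4) + 37/13| = 15|x + 9| / (13·|x − 4|).
Restrict δ ≤ 13/2. Then |x + 9| < 13/2 gives |x − 4| = |(x + 9) + (-13)| ≥ 13 − 13/2 = 13/2.
Hence |(-4x + 1)/(x - 4) + 37/13| < 15|x + 9|/(13·(13/2)) = (30/169)|x + 9|, which is < ϵ once |x + 9| < (169/30)ϵ.
Take δ = min(13/2, (169/30)ϵ). Then 0 < |x + 9| < δ forces both bounds, so |(-4x + 1)/(x - 4) + 37/13| < ϵ.

δ = min(13/2, (169/30)ϵ)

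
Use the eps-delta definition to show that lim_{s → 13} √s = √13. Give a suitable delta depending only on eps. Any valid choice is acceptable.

Let eps > 0. We want delta > 0 such that 0 < |s − 13| < delta implies |√s − √13| < eps.
Multiplying by the conjugate, |√s − √13| = |s − 13|/(√s + √13).
Restrict delta ≤ 13 so that |s − 13| < 13 forces s > 0, and then √s + √13 > √13.
Hence |√s − √13| < |s − 13|/√13, which is < eps once |s − 13| < √13·eps.
Take delta = min(13, √13·eps). If 0 < |s − 13| < delta then s > 0 and |√s − √13| < |s − 13|/√13 < eps.

delta = min(13, √13·eps)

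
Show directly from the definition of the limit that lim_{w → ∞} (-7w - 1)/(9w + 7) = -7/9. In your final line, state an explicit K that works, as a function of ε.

Fix ε > 0. We seek K > 0 such that w > K implies |(-7w - 1)/(9w + 7) + 7/9| < ε.
(-7w - 1)/(9w + 7) + 7/9 = (9(-7w - 1) − (-7)(9w + 7)) / (9(9w + 7)) = 40/(9(9w + 7)).
For w > 0 we have 9w + 7 > 9w, so |(-7w - 1)/(9w + 7) + 7/9| = 40/(9(9w + 7)) < 40/(9·9w) = (40/81)/w.
Thus |(-7w - 1)/(9w + 7) + 7/9| < ε whenever w > (40/81)/ε.
Take K = (40/81)/ε. If w > K then |(-7w - 1)/(9w + 7) + 7/9| < (40/81)/w < ε.

K = (40/81)/ε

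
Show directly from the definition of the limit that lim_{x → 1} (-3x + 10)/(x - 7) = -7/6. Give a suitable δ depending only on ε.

δ = min(3, (18/11)ε)

Let ε > 0. We want δ > 0 with 0 < |x − 1| < δ ⇒ |(-3x + 10)/(x - 7) + 7/6| < ε.
Combining over a common denominator, (-3x + 10)/(x - 7) + 7/6 = [(-3x + 10)·(-6) − 7·(x - 7)] / [(-6)·(x - 7)] = 11(x − 1) / ((-6)(x - 7)).
So |(-3x + 10)/(x - 7) + 7/6| = 11|x − 1| / (6·|x − 7|).
Restrict δ ≤ 3. Then |x − 1| < 3 gives |x − 7| = |(x − 1) + (-6)| ≥ 6 − 3 = 3.
Hence |(-3x + 10)/(x - 7) + 7/6| < 11|x − 1|/(6·3) = (11/18)|x − 1|, which is < ε once |x − 1| < (18/11)ε.
Take δ = min(3, (18/11)ε). Then 0 < |x − 1| < δ forces both bounds, so |(-3x + 10)/(x - 7) + 7/6| < ε.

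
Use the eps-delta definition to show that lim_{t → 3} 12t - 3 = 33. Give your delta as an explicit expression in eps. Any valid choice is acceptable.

Let eps > 0 be given. We need delta > 0 so that 0 < |t − 3| < delta implies |(12t - 3) − 33| < eps.
|(12t - 3) − 33| = |12t - 36| = 12|t − 3|.
Thus it suffices that |t − 3| < eps/12.
Take delta = eps/12. If 0 < |t − 3| < delta then |(12t - 3) − 33| = 12|t − 3| < 12·(eps/12) = eps.

delta = eps/12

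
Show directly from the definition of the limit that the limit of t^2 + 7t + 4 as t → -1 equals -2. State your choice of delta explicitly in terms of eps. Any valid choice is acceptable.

Fix eps > 0. We want delta > 0 such that 0 < |t + 1| < delta implies |(t^2 + 7t + 4) + 2| < eps.
(t^2 + 7t + 4) + 2 = t^2 + 7t + 6 = (t + 1)(t + 6).
So |(t^2 + 7t + 4) + 2| = |t + 1|·|t + 6|.
Require delta ≤ 1. Then |t + 1| < 1 gives |t| < 2, and by the triangle inequality |t + 6| ≤ 2 + 6 = 8.
Hence |(t^2 + 7t + 4) + 2| ≤ 8|t + 1| < eps provided |t + 1| < eps/8.
Choosing delta = min(1, eps/8) ensures both conditions, hence |(t^2 + 7t + 4) + 2| < eps.

delta = min(1, eps/8)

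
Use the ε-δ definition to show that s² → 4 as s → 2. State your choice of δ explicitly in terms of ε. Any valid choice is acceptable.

Let ε > 0 be given. We seek δ > 0 with 0 < |s − 2| < δ ⇒ |s² − 4| < ε.
Factor: s² − 4 = (s − 2)(s + 2), so |s² − 4| = |s − 2|·|s + 2|.
Restrict δ ≤ 1. Then |s − 2| < 1 gives |s| < 3, so by the triangle inequality |s + 2| ≤ 3 + 2 = 5.
Hence |s² − 4| ≤ 5|s − 2|, which is < ε once |s − 2| < ε/5.
Take δ = min(1, ε/5). If 0 < |s − 2| < δ then both bounds hold and |s² − 4| ≤ 5|s − 2| < 5·(ε/5) = ε.

δ = min(1, ε/5)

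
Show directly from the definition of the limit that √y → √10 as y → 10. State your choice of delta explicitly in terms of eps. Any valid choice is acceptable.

Let eps > 0 be given. We want delta > 0 such that 0 < |y − 10| < delta implies |√y − √10| < eps.
Multiplying by the conjugate, |√y − √10| = |y − 10|/(√y + √10).
Restrict delta ≤ 10 so that |y − 10| < 10 forces y > 0, and then √y + √10 > √10.
Hence |√y − √10| < |y − 10|/√10, which is < eps once |y − 10| < √10·eps.
Take delta = min(10, √10·eps). If 0 < |y − 10| < delta then y > 0 and |√y − √10| < |y − 10|/√10 < eps.

delta = min(10, √10·eps)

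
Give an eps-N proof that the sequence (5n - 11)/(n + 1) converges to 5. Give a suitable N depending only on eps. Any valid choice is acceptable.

N = 16/eps

Fix eps > 0. For n ≥ 1, |(5n - 11)/(n + 1) − 5| = |-16|/((n + 1)) = 16/((n + 1)).
Since n + 1 ≥ n for n ≥ 1, this is ≤ 16/(n) = 16/n.
So |(5n - 11)/(n + 1) − 5| < eps whenever n > 16/eps.
Take N = 16/eps. If n > N then |(5n - 11)/(n + 1) − 5| ≤ 16/n < eps.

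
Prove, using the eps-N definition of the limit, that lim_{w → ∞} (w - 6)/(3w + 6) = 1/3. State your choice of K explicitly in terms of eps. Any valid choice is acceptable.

Suppose eps > 0. We seek K > 0 such that w > K implies |(w - 6)/(3w + 6) − (1/3)| < eps.
(w - 6)/(3w + 6) − (1/3) = (3(w - 6) − (3w + 6)) / (3(3w + 6)) = -24/(3(3w + 6)).
For w > 0 we have 3w + 6 > 3w, so |(w - 6)/(3w + 6) − (1/3)| = 24/(3(3w + 6)) < 24/(3·3w) = (8/3)/w.
Thus |(w - 6)/(3w + 6) − (1/3)| < eps whenever w > (8/3)/eps.
Take K = (8/3)/eps. If w > K then |(w - 6)/(3w + 6) − (1/3)| < (8/3)/w < eps.

K = (8/3)/eps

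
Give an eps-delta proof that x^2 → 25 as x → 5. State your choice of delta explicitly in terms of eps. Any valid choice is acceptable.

delta = min(2, eps/12)

Fix eps > 0. We seek delta > 0 with 0 < |x − 5| < delta ⇒ |x^2 − 25| < eps.
Factor: x^2 − 25 = (x − 5)(x + 5), so |x^2 − 25| = |x − 5|·|x + 5|.
Impose delta ≤ 2 so that |x| < 7; then |x + 5| ≤ 12.
Hence |x^2 − 25| ≤ 12|x − 5|, which is < eps once |x − 5| < eps/12.
Take delta = min(2, eps/12). If 0 < |x − 5| < delta then both bounds hold and |x^2 − 25| ≤ 12|x − 5| < 12·(eps/12) = eps.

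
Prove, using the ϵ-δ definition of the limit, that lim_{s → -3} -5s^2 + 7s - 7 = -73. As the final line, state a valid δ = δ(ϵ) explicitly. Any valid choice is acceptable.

Let ϵ > 0. We want δ > 0 such that 0 < |s + 3| < δ implies |(-5s^2 + 7s - 7) + 73| < ϵ.
(-5s^2 + 7s - 7) + 73 = -5s^2 + 7s + 66 = (s + 3)(-5s + 22).
So |(-5s^2 + 7s - 7) + 73| = |s + 3|·|-5s + 22|.
Require δ ≤ 1. Then |s + 3| < 1 gives |s| < 4, and by the triangle inequality |-5s + 22| ≤ 5·4 + 22 = 42.
Hence |(-5s^2 + 7s - 7) + 73| ≤ 42|s + 3| < ϵ provided |s + 3| < ϵ/42.
Take δ = min(1, ϵ/42). Then 0 < |s + 3| < δ gives both |s + 3| < 1 and |s + 3| < ϵ/42, so |(-5s^2 + 7s - 7) + 73| < ϵ.

δ = min(1, ϵ/42)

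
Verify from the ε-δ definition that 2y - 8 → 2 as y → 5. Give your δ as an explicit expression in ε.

δ = ε/2

Suppose ε > 0. We need δ > 0 so that 0 < |y − 5| < δ implies |(2y - 8) − 2| < ε.
|(2y - 8) − 2| = |2y - 10| = 2|y − 5|.
So 2|y − 5| < ε exactly when |y − 5| < ε/2.
Take δ = ε/2. If 0 < |y − 5| < δ then |(2y - 8) − 2| = 2|y − 5| < 2·(ε/2) = ε.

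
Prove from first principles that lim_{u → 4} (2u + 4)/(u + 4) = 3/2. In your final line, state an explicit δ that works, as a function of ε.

δ = min(4, 8ε)

Fix ε > 0. We want δ > 0 with 0 < |u − 4| < δ ⇒ |(2u + 4)/(u + 4) − (3/2)| < ε.
Combining over a common denominator, (2u + 4)/(u + 4) − (3/2) = [(2u + 4)·8 − 12·(u + 4)] / [8·(u + 4)] = 4(u − 4) / (8(u + 4)).
So |(2u + 4)/(u + 4) − (3/2)| = 4|u − 4| / (8·|u + 4|).
Require δ ≤ 4, so |u + 4| ≥ |8| − |u − 4| > 8 − 4 = 4.
Hence |(2u + 4)/(u + 4) − (3/2)| < 4|u − 4|/(8·4) = (1/8)|u − 4|, which is < ε once |u − 4| < 8ε.
Take δ = min(4, 8ε). Then 0 < |u − 4| < δ forces both bounds, so |(2u + 4)/(u + 4) − (3/2)| < ε.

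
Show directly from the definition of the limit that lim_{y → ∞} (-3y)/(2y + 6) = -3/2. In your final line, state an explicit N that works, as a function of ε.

N = (9/2)/ε

Let ε > 0 be given. We seek N > 0 such that y > N implies |(-3y)/(2y + 6) + 3/2| < ε.
(-3y)/(2y + 6) + 3/2 = (2(-3y) − (-3)(2y + 6)) / (2(2y + 6)) = 18/(2(2y + 6)).
For y > 0 we have 2y + 6 > 2y, so |(-3y)/(2y + 6) + 3/2| = 18/(2(2y + 6)) < 18/(2·2y) = (9/2)/y.
Thus |(-3y)/(2y + 6) + 3/2| < ε whenever y > (9/2)/ε.
Take N = (9/2)/ε. If y > N then |(-3y)/(2y + 6) + 3/2| < (9/2)/y < ε.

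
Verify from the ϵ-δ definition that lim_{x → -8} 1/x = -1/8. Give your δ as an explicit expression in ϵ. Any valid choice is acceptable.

δ = min(4, 32ϵ)

Let ϵ > 0. We seek δ > 0 such that 0 < |x + 8| < δ implies |1/x + 1/8| < ϵ.
|1/x + 1/8| = |-8 − x|/(8·|x|) = |x + 8|/(8|x|).
Require δ ≤ 4 so that |x| > 8 − 4 = 4, hence 8|x| > 32.
Then |1/x + 1/8| < |x + 8|/32, which is < ϵ when |x + 8| < 32ϵ.
Take δ = min(4, 32ϵ). Then 0 < |x + 8| < δ gives both |x + 8| < 4 and |x + 8| < 32ϵ, so |1/x + 1/8| < ϵ.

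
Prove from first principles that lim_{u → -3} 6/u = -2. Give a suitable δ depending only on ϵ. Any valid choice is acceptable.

δ = min(3/2, (3/4)ϵ)

Fix ϵ > 0. We seek δ > 0 such that 0 < |u + 3| < δ implies |6/u + 2| < ϵ.
|6/u + 2| = 6·|-3 − u|/(3·|u|) = 6|u + 3|/(3|u|).
Require δ ≤ 3/2 so that |u| > 3 − 3/2 = 3/2, hence 3|u| > 9/2.
Then |6/u + 2| < 6|u + 3|/(9/2), which is < ϵ when |u + 3| < (3/4)ϵ.
Take δ = min(3/2, (3/4)ϵ). Then 0 < |u + 3| < δ gives both |u + 3| < 3/2 and |u + 3| < (3/4)ϵ, so |6/u + 2| < ϵ.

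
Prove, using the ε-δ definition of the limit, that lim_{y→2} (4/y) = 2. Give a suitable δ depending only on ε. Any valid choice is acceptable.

δ = min(1, (1/2)ε)

Suppose ε > 0. We seek δ > 0 such that 0 < |y − 2| < δ implies |4/y − 2| < ε.
|4/y − 2| = 4·|2 − y|/(2·|y|) = 4|y − 2|/(2|y|).
Restrict δ ≤ 1. Then |y − 2| < 1 gives |y| > 1, so 2|y| > 2.
Then |4/y − 2| < 4|y − 2|/2, which is < ε when |y − 2| < (1/2)ε.
Take δ = min(1, (1/2)ε). Then 0 < |y − 2| < δ gives both |y − 2| < 1 and |y − 2| < (1/2)ε, so |4/y − 2| < ε.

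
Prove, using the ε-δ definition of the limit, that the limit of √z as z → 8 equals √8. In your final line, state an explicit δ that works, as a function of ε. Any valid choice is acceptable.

δ = min(8, √8·ε)

Let ε > 0 be given. We want δ > 0 such that 0 < |z − 8| < δ implies |√z − √8| < ε.
Rationalise: √z − √8 = (z − 8)/(√z + √8), so |√z − √8| = |z − 8|/(√z + √8).
Restrict δ ≤ 8 so that |z − 8| < 8 forces z > 0, and then √z + √8 > √8.
Hence |√z − √8| < |z − 8|/√8, which is < ε once |z − 8| < √8·ε.
Take δ = min(8, √8·ε). If 0 < |z − 8| < δ then z > 0 and |√z − √8| < |z − 8|/√8 < ε.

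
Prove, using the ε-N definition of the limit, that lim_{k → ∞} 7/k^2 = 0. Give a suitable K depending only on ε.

K = (7/ε)^{1/2}

Fix ε > 0. For k ≥ 1, |7/k^2 − 0| = 7/k^2.
7/k^2 < ε ⇔ k^2 > 7/ε ⇔ k > (7/ε)^{1/2}.
Take K = (7/ε)^{1/2}. Then k > K implies 7/k^2 < ε.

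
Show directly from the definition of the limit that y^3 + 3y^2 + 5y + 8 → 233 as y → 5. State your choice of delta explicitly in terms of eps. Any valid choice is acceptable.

Suppose eps > 0. We want delta > 0 such that 0 < |y − 5| < delta implies |(y^3 + 3y^2 + 5y + 8) − 233| < eps.
(y^3 + 3y^2 + 5y + 8) − 233 = y^3 + 3y^2 + 5y - 225 = (y − 5)(y^2 + 8y + 45).
So |(y^3 + 3y^2 + 5y + 8) − 233| = |y − 5|·|y^2 + 8y + 45|.
Require delta ≤ 1. Then |y − 5| < 1 gives |y| < 6, and by the triangle inequality |y^2 + 8y + 45| ≤ 6^2 + 8·6 + 45 = 129.
Hence |(y^3 + 3y^2 + 5y + 8) − 233| ≤ 129|y − 5| < eps provided |y − 5| < eps/129.
Take delta = min(1, eps/129). Then 0 < |y − 5| < delta gives both |y − 5| < 1 and |y − 5| < eps/129, so |(y^3 + 3y^2 + 5y + 8) − 233| < eps.

delta = min(1, eps/129)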